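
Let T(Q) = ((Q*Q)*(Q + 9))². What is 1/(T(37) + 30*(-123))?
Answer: 1/3965720986 ≈ 2.5216e-10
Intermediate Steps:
T(Q) = Q⁴*(9 + Q)² (T(Q) = (Q²*(9 + Q))² = Q⁴*(9 + Q)²)
1/(T(37) + 30*(-123)) = 1/(37⁴*(9 + 37)² + 30*(-123)) = 1/(1874161*46² - 3690) = 1/(1874161*2116 - 3690) = 1/(3965724676 - 3690) = 1/3965720986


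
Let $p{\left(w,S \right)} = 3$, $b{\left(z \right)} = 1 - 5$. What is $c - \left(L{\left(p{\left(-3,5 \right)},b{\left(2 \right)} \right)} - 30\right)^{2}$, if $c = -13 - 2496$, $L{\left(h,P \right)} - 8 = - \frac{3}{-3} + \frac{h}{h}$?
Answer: $-2909$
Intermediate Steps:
$b{\left(z \right)} = -4$
$L{\left(h,P \right)} = 10$ ($L{\left(h,P \right)} = 8 + \left(- \frac{3}{-3} + \frac{h}{h}\right) = 8 + \left(\left(-3\right) \left(- \frac{1}{3}\right) + 1\right) = 8 + \left(1 + 1\right) = 8 + 2 = 10$)
$c = -2509$ ($c = -13 - 2496 = -2509$)
$c - \left(L{\left(p{\left(-3,5 \right)},b{\left(2 \right)} \right)} - 30\right)^{2} = -2509 - \left(10 - 30\right)^{2} = -2509 - \left(-20\right)^{2} = -2509 - 400 = -2909$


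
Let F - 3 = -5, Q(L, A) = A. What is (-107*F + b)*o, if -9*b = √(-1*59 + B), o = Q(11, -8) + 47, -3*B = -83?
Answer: 8346 - 13*I*√282/9 ≈ 8346.0 - 24.256*I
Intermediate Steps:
B = 83/3 (B = -⅓*(-83) = 83/3 ≈ 27.667)
F = -2 (F = 3 - 5 = -2)
o = 39 (o = -8 + 47 = 39)
b = -I*√282/27 (b = -√(-1*59 + 83/3)/9 = -√(-59 + 83/3)/9 = -I*√282/27 ≈ -0.62196*I)
(-107*F + b)*o = (-107*(-2) - I*√282/27)*39 = (214 - I*√282/27)*39 = 8346 - 13*I*√282/9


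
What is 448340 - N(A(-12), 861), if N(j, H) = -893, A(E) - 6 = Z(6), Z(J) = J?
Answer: 449233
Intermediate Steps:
A(E) = 12 (A(E) = 6 + 6 = 12)
448340 - N(A(-12), 861) = 448340 - 1*(-893) = 448340 + 893 = 449233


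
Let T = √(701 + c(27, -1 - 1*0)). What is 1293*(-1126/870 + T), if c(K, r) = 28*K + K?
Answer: -242653/145 + 2586*√371 ≈ 48136.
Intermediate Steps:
c(K, r) = 29*K
T = 2*√371 (T = √(701 + 29*27) = √(701 + 783) = √1484 = 2*√371 ≈ 38.523)
1293*(-1126/870 + T) = 1293*(-1126/870 + 2*√371) = 1293*(-1126*1/870 + 2*√371) = 1293*(-563/435 + 2*√371) = -242653/145 + 2586*√371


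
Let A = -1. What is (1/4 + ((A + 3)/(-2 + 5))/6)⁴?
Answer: 28561/1679616 ≈ 0.017004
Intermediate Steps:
(1/4 + ((A + 3)/(-2 + 5))/6)⁴ = (1/4 + ((-1 + 3)/(-2 + 5))/6)⁴ = (1*(¼) + (2/3)*(⅙))⁴ = (¼ + (2*(⅓))*(⅙))⁴ = (¼ + (⅔)*(⅙))⁴ = (¼ + ⅑)⁴ = (13/36)⁴ = 28561/1679616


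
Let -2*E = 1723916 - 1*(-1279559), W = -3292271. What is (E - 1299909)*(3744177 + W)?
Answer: -1266080863229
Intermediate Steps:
E = -3003475/2 (E = -(1723916 - 1*(-1279559))/2 = -(1723916 + 1279559)/2 = -½*3003475 = -3003475/2 ≈ -1.5017e+6)
(E - 1299909)*(3744177 + W) = (-3003475/2 - 1299909)*(3744177 - 3292271) = -5603293/2*451906 = -1266080863229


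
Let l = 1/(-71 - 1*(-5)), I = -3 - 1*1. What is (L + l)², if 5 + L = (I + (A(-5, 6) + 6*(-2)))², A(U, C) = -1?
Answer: 351300049/4356 ≈ 80647.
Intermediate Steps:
I = -4 (I = -3 - 1 = -4)
l = -1/66 (l = 1/(-71 + 5) = 1/(-66) = -1/66 ≈ -0.015152)
L = 284 (L = -5 + (-4 + (-1 + 6*(-2)))² = -5 + (-4 + (-1 - 12))² = -5 + (-4 - 13)² = -5 + (-17)² = -5 + 289 = 284)
(L + l)² = (284 - 1/66)² = (18743/66)² = 351300049/4356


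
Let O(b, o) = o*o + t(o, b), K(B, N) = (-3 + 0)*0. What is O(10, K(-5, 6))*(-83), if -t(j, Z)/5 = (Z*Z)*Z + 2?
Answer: 415830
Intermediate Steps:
K(B, N) = 0 (K(B, N) = -3*0 = 0)
t(j, Z) = -10 - 5*Z³ (t(j, Z) = -5*((Z*Z)*Z + 2) = -5*(Z²*Z + 2) = -5*(Z³ + 2) = -5*(2 + Z³) = -10 - 5*Z³)
O(b, o) = -10 + o² - 5*b³ (O(b, o) = o*o + (-10 - 5*b³) = o² + (-10 - 5*b³) = -10 + o² - 5*b³)
O(10, K(-5, 6))*(-83) = (-10 + 0² - 5*10³)*(-83) = (-10 + 0 - 5*1000)*(-83) = (-10 + 0 - 5000)*(-83) = -5010*(-83) = 415830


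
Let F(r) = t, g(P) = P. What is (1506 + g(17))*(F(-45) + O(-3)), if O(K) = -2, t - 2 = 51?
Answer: 77673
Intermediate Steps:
t = 53 (t = 2 + 51 = 53)
F(r) = 53
(1506 + g(17))*(F(-45) + O(-3)) = (1506 + 17)*(53 - 2) = 1523*51 = 77673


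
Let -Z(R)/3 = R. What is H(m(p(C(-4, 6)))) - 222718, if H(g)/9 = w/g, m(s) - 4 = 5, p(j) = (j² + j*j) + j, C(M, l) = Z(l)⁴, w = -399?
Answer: -223117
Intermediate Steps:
Z(R) = -3*R
C(M, l) = 81*l⁴ (C(M, l) = (-3*l)⁴ = 81*l⁴)
p(j) = j + 2*j² (p(j) = (j² + j²) + j = 2*j² + j = j + 2*j²)
m(s) = 9 (m(s) = 4 + 5 = 9)
H(g) = -3591/g (H(g) = 9*(-399/g) = -3591/g)
H(m(p(C(-4, 6)))) - 222718 = -3591/9 - 222718 = -3591*⅑ - 222718 = -399 - 222718 = -223117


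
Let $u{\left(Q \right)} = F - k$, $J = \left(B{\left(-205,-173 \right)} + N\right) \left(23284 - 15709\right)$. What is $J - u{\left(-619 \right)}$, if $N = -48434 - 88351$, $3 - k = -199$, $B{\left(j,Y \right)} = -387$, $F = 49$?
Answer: $-1039077747$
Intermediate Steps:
$k = 202$ ($k = 3 - -199 = 3 + 199 = 202$)
$N = -136785$ ($N = -48434 - 88351 = -136785$)
$J = -1039077900$ ($J = \left(-387 - 136785\right) \left(23284 - 15709\right) = \left(-137172\right) 7575 = -1039077900$)
$u{\left(Q \right)} = -153$ ($u{\left(Q \right)} = 49 - 202 = -153$)
$J - u{\left(-619 \right)} = -1039077900 - -153 = -1039077900 + 153 = -1039077747$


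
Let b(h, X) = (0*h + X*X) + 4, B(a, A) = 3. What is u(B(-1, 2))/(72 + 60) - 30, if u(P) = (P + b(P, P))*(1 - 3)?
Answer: -998/33 ≈ -30.242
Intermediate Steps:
b(h, X) = 4 + X² (b(h, X) = (0 + X²) + 4 = X² + 4 = 4 + X²)
u(P) = -8 - 2*P - 2*P² (u(P) = (P + (4 + P²))*(1 - 3) = (4 + P + P²)*(-2) = -8 - 2*P - 2*P²)
u(B(-1, 2))/(72 + 60) - 30 = (-8 - 2*3 - 2*3²)/(72 + 60) - 30 = (-8 - 6 - 2*9)/132 - 30 = (-8 - 6 - 18)*(1/132) - 30 = -32*1/132 - 30 = -8/33 - 30 = -998/33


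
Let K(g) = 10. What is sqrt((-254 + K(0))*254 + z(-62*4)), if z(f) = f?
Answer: 4*I*sqrt(3889) ≈ 249.45*I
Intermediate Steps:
sqrt((-254 + K(0))*254 + z(-62*4)) = sqrt((-254 + 10)*254 - 62*4) = sqrt(-244*254 - 248) = sqrt(-61976 - 248) = sqrt(-62224) = 4*I*sqrt(3889)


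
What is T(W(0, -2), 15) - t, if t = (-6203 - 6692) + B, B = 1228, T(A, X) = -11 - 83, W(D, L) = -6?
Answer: 11573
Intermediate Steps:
T(A, X) = -94
t = -11667 (t = (-6203 - 6692) + 1228 = -12895 + 1228 = -11667)
T(W(0, -2), 15) - t = -94 - 1*(-11667) = -94 + 11667 = 11573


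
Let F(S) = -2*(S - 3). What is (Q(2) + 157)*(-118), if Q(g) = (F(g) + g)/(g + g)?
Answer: -18644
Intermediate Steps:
F(S) = 6 - 2*S (F(S) = -2*(-3 + S) = 6 - 2*S)
Q(g) = (6 - g)/(2*g) (Q(g) = ((6 - 2*g) + g)/(g + g) = (6 - g)/((2*g)) = (6 - g)*(1/(2*g)) = (6 - g)/(2*g))
(Q(2) + 157)*(-118) = ((½)*(6 - 1*2)/2 + 157)*(-118) = ((½)*(½)*(6 - 2) + 157)*(-118) = ((½)*(½)*4 + 157)*(-118) = (1 + 157)*(-118) = 158*(-118) = -18644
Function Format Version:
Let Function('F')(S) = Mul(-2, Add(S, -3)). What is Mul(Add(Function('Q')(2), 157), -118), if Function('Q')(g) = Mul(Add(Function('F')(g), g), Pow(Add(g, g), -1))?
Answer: -18644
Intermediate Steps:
Function('F')(S) = Add(6, Mul(-2, S)) (Function('F')(S) = Mul(-2, Add(-3, S)) = Add(6, Mul(-2, S)))
Function('Q')(g) = Mul(Rational(1, 2), Pow(g, -1), Add(6, Mul(-1, g))) (Function('Q')(g) = Mul(Add(Add(6, Mul(-2, g)), g), Pow(Add(g, g), -1)) = Mul(Add(6, Mul(-1, g)), Pow(Mul(2, g), -1)) = Mul(Add(6, Mul(-1, g)), Mul(Rational(1, 2), Pow(g, -1))) = Mul(Rational(1, 2), Pow(g, -1), Add(6, Mul(-1, g))))
Mul(Add(Function('Q')(2), 157), -118) = Mul(Add(Mul(Rational(1, 2), Pow(2, -1), Add(6, Mul(-1, 2))), 157), -118) = Mul(Add(Mul(Rational(1, 2), Rational(1, 2), Add(6, -2)), 157), -118) = Mul(Add(Mul(Rational(1, 2), Rational(1, 2), 4), 157), -118) = Mul(Add(1, 157), -118) = Mul(158, -118) = -18644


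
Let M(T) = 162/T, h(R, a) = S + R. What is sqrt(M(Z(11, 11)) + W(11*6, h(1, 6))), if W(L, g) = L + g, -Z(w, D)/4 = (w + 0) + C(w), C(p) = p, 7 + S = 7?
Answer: sqrt(31537)/22 ≈ 8.0721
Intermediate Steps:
S = 0 (S = -7 + 7 = 0)
h(R, a) = R (h(R, a) = 0 + R = R)
Z(w, D) = -8*w (Z(w, D) = -4*((w + 0) + w) = -4*(w + w) = -8*w)
sqrt(M(Z(11, 11)) + W(11*6, h(1, 6))) = sqrt(162/((-8*11)) + (11*6 + 1)) = sqrt(162/(-88) + (66 + 1)) = sqrt(162*(-1/88) + 67) = sqrt(-81/44 + 67) = sqrt(2867/44) = sqrt(31537)/22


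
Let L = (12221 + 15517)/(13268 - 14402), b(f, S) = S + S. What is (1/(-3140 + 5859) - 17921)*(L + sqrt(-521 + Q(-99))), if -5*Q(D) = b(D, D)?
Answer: 75088612118/171297 - 48727198*I*sqrt(12035)/13595 ≈ 4.3835e+5 - 3.932e+5*I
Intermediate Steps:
b(f, S) = 2*S
Q(D) = -2*D/5
L = -1541/63 (L = 27738/(-1134) = 27738*(-1/1134) = -1541/63 ≈ -24.460)
(1/(-3140 + 5859) - 17921)*(L + sqrt(-521 + Q(-99))) = (1/(-3140 + 5859) - 17921)*(-1541/63 + sqrt(-521 - 2/5*(-99))) = (1/2719 - 17921)*(-1541/63 + sqrt(-521 + 198/5)) = (1/2719 - 17921)*(-1541/63 + sqrt(-2407/5)) = -48727198*(-1541/63 + I*sqrt(12035)/5)/2719 = 75088612118/171297 - 48727198*I*sqrt(12035)/13595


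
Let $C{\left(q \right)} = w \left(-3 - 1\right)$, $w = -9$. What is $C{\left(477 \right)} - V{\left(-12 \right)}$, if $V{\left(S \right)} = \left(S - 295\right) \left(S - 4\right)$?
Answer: $-4876$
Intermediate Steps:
$C{\left(q \right)} = 36$ ($C{\left(q \right)} = - 9 \left(-3 - 1\right) = \left(-9\right) \left(-4\right) = 36$)
$V{\left(S \right)} = \left(-295 + S\right) \left(-4 + S\right)$
$C{\left(477 \right)} - V{\left(-12 \right)} = 36 - \left(1180 + \left(-12\right)^{2} - -3588\right) = 36 - \left(1180 + 144 + 3588\right) = 36 - 4912 = -4876$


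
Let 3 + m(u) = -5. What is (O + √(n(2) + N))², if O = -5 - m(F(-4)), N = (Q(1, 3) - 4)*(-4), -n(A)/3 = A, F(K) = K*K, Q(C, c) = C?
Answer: (3 + √6)² ≈ 29.697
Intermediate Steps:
F(K) = K²
n(A) = -3*A
m(u) = -8 (m(u) = -3 - 5 = -8)
N = 12 (N = (1 - 4)*(-4) = -3*(-4) = 12)
O = 3 (O = -5 - 1*(-8) = -5 + 8 = 3)
(O + √(n(2) + N))² = (3 + √(-3*2 + 12))² = (3 + √(-6 + 12))² = (3 + √6)²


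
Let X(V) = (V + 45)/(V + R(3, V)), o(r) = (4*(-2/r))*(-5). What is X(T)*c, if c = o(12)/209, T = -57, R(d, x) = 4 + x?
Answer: 4/2299 ≈ 0.0017399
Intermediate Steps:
o(r) = 40/r (o(r) = -8/r*(-5) = 40/r)
X(V) = (45 + V)/(4 + 2*V) (X(V) = (V + 45)/(V + (4 + V)) = (45 + V)/(4 + 2*V))
c = 10/627 (c = (40/12)/209 = (40*(1/12))*(1/209) = (10/3)*(1/209) = 10/627 ≈ 0.015949)
X(T)*c = ((45 - 57)/(2*(2 - 57)))*(10/627) = ((½)*(-12)/(-55))*(10/627) = ((½)*(-1/55)*(-12))*(10/627) = (6/55)*(10/627) = 4/2299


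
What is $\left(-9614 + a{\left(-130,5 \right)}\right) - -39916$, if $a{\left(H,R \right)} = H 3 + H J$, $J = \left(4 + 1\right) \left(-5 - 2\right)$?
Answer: $34462$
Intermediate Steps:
$J = -35$ ($J = 5 \left(-7\right) = -35$)
$a{\left(H,R \right)} = - 32 H$ ($a{\left(H,R \right)} = H 3 + H \left(-35\right) = 3 H - 35 H = - 32 H$)
$\left(-9614 + a{\left(-130,5 \right)}\right) - -39916 = \left(-9614 - -4160\right) - -39916 = \left(-9614 + 4160\right) + 39916 = -5454 + 39916 = 34462$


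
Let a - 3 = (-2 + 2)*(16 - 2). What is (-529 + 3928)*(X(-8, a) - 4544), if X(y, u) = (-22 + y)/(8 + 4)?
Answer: -30907107/2 ≈ -1.5454e+7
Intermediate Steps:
a = 3 (a = 3 + (-2 + 2)*(16 - 2) = 3 + 0*14 = 3 + 0 = 3)
X(y, u) = -11/6 + y/12 (X(y, u) = (-22 + y)/12 = (-22 + y)*(1/12) = -11/6 + y/12)
(-529 + 3928)*(X(-8, a) - 4544) = (-529 + 3928)*((-11/6 + (1/12)*(-8)) - 4544) = 3399*((-11/6 - ⅔) - 4544) = 3399*(-5/2 - 4544) = 3399*(-9093/2) = -30907107/2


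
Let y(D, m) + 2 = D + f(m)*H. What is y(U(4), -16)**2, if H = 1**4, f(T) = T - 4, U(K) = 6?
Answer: 256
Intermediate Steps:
f(T) = -4 + T
H = 1
y(D, m) = -6 + D + m (y(D, m) = -2 + (D + (-4 + m)*1) = -2 + (D + (-4 + m)) = -2 + (-4 + D + m) = -6 + D + m)
y(U(4), -16)**2 = (-6 + 6 - 16)**2 = (-16)**2 = 256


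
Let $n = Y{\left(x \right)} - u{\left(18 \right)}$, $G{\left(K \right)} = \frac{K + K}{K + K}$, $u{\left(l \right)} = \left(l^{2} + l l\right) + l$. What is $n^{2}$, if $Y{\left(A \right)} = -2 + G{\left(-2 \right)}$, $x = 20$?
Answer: $444889$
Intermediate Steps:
$u{\left(l \right)} = l + 2 l^{2}$ ($u{\left(l \right)} = \left(l^{2} + l^{2}\right) + l = 2 l^{2} + l = l + 2 l^{2}$)
$G{\left(K \right)} = 1$ ($G{\left(K \right)} = \frac{2 K}{2 K} = 2 K \frac{1}{2 K} = 1$)
$Y{\left(A \right)} = -1$ ($Y{\left(A \right)} = -2 + 1 = -1$)
$n = -667$ ($n = -1 - 18 \left(1 + 2 \cdot 18\right) = -1 - 18 \left(1 + 36\right) = -1 - 18 \cdot 37 = -1 - 666 = -667$)
$n^{2} = \left(-667\right)^{2} = 444889$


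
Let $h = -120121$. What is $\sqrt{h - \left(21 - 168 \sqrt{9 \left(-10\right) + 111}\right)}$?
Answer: $\sqrt{-120142 + 168 \sqrt{21}} \approx 345.5 i$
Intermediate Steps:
$\sqrt{h - \left(21 - 168 \sqrt{9 \left(-10\right) + 111}\right)} = \sqrt{-120121 - \left(21 - 168 \sqrt{9 \left(-10\right) + 111}\right)} = \sqrt{-120121 - \left(21 - 168 \sqrt{-90 + 111}\right)} = \sqrt{-120121 - \left(21 - 168 \sqrt{21}\right)} = \sqrt{-120142 + 168 \sqrt{21}}$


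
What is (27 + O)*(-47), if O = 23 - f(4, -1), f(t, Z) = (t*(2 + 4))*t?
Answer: 2162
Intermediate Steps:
f(t, Z) = 6*t**2 (f(t, Z) = (t*6)*t = (6*t)*t = 6*t**2)
O = -73 (O = 23 - 6*4**2 = 23 - 6*16 = 23 - 1*96 = 23 - 96 = -73)
(27 + O)*(-47) = (27 - 73)*(-47) = -46*(-47) = 2162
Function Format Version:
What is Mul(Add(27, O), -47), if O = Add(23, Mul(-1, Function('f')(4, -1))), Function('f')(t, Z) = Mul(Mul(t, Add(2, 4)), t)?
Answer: 2162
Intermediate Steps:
Function('f')(t, Z) = Mul(6, Pow(t, 2)) (Function('f')(t, Z) = Mul(Mul(t, 6), t) = Mul(Mul(6, t), t) = Mul(6, Pow(t, 2)))
O = -73 (O = Add(23, Mul(-1, Mul(6, Pow(4, 2)))) = Add(23, Mul(-1, Mul(6, 16))) = Add(23, Mul(-1, 96)) = Add(23, -96) = -73)
Mul(Add(27, O), -47) = Mul(Add(27, -73), -47) = Mul(-46, -47) = 2162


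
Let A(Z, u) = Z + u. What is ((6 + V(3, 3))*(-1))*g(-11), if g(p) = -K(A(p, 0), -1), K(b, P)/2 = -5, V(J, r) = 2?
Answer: -80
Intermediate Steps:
K(b, P) = -10 (K(b, P) = 2*(-5) = -10)
g(p) = 10 (g(p) = -1*(-10) = 10)
((6 + V(3, 3))*(-1))*g(-11) = ((6 + 2)*(-1))*10 = (8*(-1))*10 = -8*10 = -80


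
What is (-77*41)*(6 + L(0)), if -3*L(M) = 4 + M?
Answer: -44198/3 ≈ -14733.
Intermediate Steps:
L(M) = -4/3 - M/3 (L(M) = -(4 + M)/3 = -4/3 - M/3)
(-77*41)*(6 + L(0)) = (-77*41)*(6 + (-4/3 - ⅓*0)) = -3157*(6 + (-4/3 + 0)) = -3157*(6 - 4/3) = -3157*14/3 = -44198/3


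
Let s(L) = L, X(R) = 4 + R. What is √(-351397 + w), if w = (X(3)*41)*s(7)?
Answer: 2*I*√87347 ≈ 591.09*I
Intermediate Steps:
w = 2009 (w = ((4 + 3)*41)*7 = (7*41)*7 = 287*7 = 2009)
√(-351397 + w) = √(-351397 + 2009) = √(-349388) = 2*I*√87347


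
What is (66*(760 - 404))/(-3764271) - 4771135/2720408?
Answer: -353407133803/200791234168 ≈ -1.7601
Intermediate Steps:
(66*(760 - 404))/(-3764271) - 4771135/2720408 = (66*356)*(-1/3764271) - 4771135*1/2720408 = 23496*(-1/3764271) - 280655/160024 = -7832/1254757 - 280655/160024 = -353407133803/200791234168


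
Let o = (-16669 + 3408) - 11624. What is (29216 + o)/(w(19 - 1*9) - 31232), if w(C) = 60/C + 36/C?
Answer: -21655/156112 ≈ -0.13871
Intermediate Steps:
o = -24885 (o = -13261 - 11624 = -24885)
w(C) = 96/C
(29216 + o)/(w(19 - 1*9) - 31232) = (29216 - 24885)/(96/(19 - 1*9) - 31232) = 4331/(96/(19 - 9) - 31232) = 4331/(96/10 - 31232) = 4331/(96*(⅒) - 31232) = 4331/(48/5 - 31232) = 4331/(-156112/5) = 4331*(-5/156112) = -21655/156112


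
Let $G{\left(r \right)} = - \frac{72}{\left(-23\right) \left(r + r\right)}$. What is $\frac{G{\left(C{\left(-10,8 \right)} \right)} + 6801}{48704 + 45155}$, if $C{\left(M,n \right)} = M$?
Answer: $\frac{782097}{10793785} \approx 0.072458$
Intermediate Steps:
$G{\left(r \right)} = \frac{36}{23 r}$ ($G{\left(r \right)} = - \frac{72}{\left(-23\right) 2 r} = - \frac{72}{\left(-46\right) r} = - 72 \left(- \frac{1}{46 r}\right) = \frac{36}{23 r}$)
$\frac{G{\left(C{\left(-10,8 \right)} \right)} + 6801}{48704 + 45155} = \frac{\frac{36}{23 \left(-10\right)} + 6801}{48704 + 45155} = \frac{\frac{36}{23} \left(- \frac{1}{10}\right) + 6801}{93859} = \left(- \frac{18}{115} + 6801\right) \frac{1}{93859} = \frac{782097}{115} \cdot \frac{1}{93859} = \frac{782097}{10793785}$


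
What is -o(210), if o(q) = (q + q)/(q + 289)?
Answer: -420/499 ≈ -0.84168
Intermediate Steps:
o(q) = 2*q/(289 + q) (o(q) = (2*q)/(289 + q) = 2*q/(289 + q))
-o(210) = -2*210/(289 + 210) = -2*210/499 = -1*420/499 = -420/499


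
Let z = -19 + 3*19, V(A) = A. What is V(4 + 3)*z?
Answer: 266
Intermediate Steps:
z = 38 (z = -19 + 57 = 38)
V(4 + 3)*z = (4 + 3)*38 = 7*38 = 266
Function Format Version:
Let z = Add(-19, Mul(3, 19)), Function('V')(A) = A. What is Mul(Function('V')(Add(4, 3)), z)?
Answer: 266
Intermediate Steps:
z = 38 (z = Add(-19, 57) = 38)
Mul(Function('V')(Add(4, 3)), z) = Mul(Add(4, 3), 38) = Mul(7, 38) = 266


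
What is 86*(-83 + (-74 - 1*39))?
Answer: -16856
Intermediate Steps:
86*(-83 + (-74 - 1*39)) = 86*(-83 + (-74 - 39)) = 86*(-83 - 113) = 86*(-196) = -16856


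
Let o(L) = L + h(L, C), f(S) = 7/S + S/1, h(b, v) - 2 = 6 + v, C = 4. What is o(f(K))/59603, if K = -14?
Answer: -5/119206 ≈ -4.1944e-5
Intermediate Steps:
h(b, v) = 8 + v (h(b, v) = 2 + (6 + v) = 8 + v)
f(S) = S + 7/S (f(S) = 7/S + S*1 = 7/S + S = S + 7/S)
o(L) = 12 + L (o(L) = L + (8 + 4) = L + 12 = 12 + L)
o(f(K))/59603 = (12 + (-14 + 7/(-14)))/59603 = (12 + (-14 + 7*(-1/14)))*(1/59603) = (12 + (-14 - ½))*(1/59603) = (12 - 29/2)*(1/59603) = -5/2*1/59603 = -5/119206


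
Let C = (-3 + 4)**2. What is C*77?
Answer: 77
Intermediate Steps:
C = 1 (C = 1**2 = 1)
C*77 = 1*77 = 77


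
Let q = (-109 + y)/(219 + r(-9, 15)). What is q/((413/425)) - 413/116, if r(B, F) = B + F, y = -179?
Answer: -233673/47908 ≈ -4.8775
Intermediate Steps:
q = -32/25 (q = (-109 - 179)/(219 + (-9 + 15)) = -288/(219 + 6) = -288/225 = -288*1/225 = -32/25 ≈ -1.2800)
q/((413/425)) - 413/116 = -32/(25*(413/425)) - 413/116 = -32/(25*(413*(1/425))) - 413*1/116 = -32/(25*413/425) - 413/116 = -32/25*425/413 - 413/116 = -544/413 - 413/116 = -233673/47908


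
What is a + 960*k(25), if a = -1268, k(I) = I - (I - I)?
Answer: 22732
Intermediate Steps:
k(I) = I (k(I) = I - 1*0 = I + 0 = I)
a + 960*k(25) = -1268 + 960*25 = -1268 + 24000 = 22732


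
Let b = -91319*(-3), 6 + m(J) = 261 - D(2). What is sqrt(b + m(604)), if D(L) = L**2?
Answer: 4*sqrt(17138) ≈ 523.65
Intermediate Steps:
m(J) = 251 (m(J) = -6 + (261 - 1*2**2) = -6 + (261 - 1*4) = -6 + (261 - 4) = -6 + 257 = 251)
b = 273957
sqrt(b + m(604)) = sqrt(273957 + 251) = sqrt(274208) = 4*sqrt(17138)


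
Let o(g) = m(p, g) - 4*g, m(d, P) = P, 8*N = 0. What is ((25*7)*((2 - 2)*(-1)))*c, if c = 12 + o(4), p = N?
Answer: 0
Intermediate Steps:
N = 0 (N = (⅛)*0 = 0)
p = 0
o(g) = -3*g (o(g) = g - 4*g = -3*g)
c = 0 (c = 12 - 3*4 = 12 - 12 = 0)
((25*7)*((2 - 2)*(-1)))*c = ((25*7)*((2 - 2)*(-1)))*0 = (175*(0*(-1)))*0 = (175*0)*0 = 0*0 = 0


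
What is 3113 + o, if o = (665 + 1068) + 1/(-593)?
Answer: 2873677/593 ≈ 4846.0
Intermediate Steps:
o = 1027668/593 (o = 1733 - 1/593 = 1027668/593 ≈ 1733.0)
3113 + o = 3113 + 1027668/593 = 2873677/593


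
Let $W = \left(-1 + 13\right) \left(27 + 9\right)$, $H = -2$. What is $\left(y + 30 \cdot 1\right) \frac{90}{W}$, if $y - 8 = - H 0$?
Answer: $\frac{95}{12} \approx 7.9167$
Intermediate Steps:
$y = 8$ ($y = 8 + \left(-1\right) \left(-2\right) 0 = 8 + 2 \cdot 0 = 8 + 0 = 8$)
$W = 432$ ($W = 12 \cdot 36 = 432$)
$\left(y + 30 \cdot 1\right) \frac{90}{W} = \left(8 + 30 \cdot 1\right) \frac{90}{432} = \left(8 + 30\right) 90 \cdot \frac{1}{432} = 38 \cdot \frac{5}{24} = \frac{95}{12}$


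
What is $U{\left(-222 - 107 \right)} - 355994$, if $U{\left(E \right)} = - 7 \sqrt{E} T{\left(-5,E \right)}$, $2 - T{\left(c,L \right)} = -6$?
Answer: $-355994 - 56 i \sqrt{329} \approx -3.5599 \cdot 10^{5} - 1015.7 i$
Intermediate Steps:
$T{\left(c,L \right)} = 8$ ($T{\left(c,L \right)} = 2 - -6 = 2 + 6 = 8$)
$U{\left(E \right)} = - 56 \sqrt{E}$ ($U{\left(E \right)} = - 7 \sqrt{E} 8 = - 56 \sqrt{E}$)
$U{\left(-222 - 107 \right)} - 355994 = - 56 \sqrt{-222 - 107} - 355994 = - 56 \sqrt{-329} - 355994 = - 56 i \sqrt{329} - 355994 = -355994 - 56 i \sqrt{329}$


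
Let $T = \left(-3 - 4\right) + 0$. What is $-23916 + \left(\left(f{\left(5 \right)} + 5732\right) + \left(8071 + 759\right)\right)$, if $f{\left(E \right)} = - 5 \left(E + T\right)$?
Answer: $-9344$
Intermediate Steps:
$T = -7$ ($T = -7 + 0 = -7$)
$f{\left(E \right)} = 35 - 5 E$ ($f{\left(E \right)} = - 5 \left(E - 7\right) = - 5 \left(-7 + E\right) = 35 - 5 E$)
$-23916 + \left(\left(f{\left(5 \right)} + 5732\right) + \left(8071 + 759\right)\right) = -23916 + \left(\left(\left(35 - 25\right) + 5732\right) + \left(8071 + 759\right)\right) = -23916 + \left(\left(\left(35 - 25\right) + 5732\right) + 8830\right) = -23916 + \left(\left(10 + 5732\right) + 8830\right) = -23916 + \left(5742 + 8830\right) = -23916 + 14572 = -9344$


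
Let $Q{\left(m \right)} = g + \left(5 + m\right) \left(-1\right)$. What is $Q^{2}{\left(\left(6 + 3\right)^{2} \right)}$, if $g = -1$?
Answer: $7569$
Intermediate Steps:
$Q{\left(m \right)} = -6 - m$ ($Q{\left(m \right)} = -1 + \left(5 + m\right) \left(-1\right) = -1 - \left(5 + m\right) = -6 - m$)
$Q^{2}{\left(\left(6 + 3\right)^{2} \right)} = \left(-6 - \left(6 + 3\right)^{2}\right)^{2} = \left(-6 - 9^{2}\right)^{2} = \left(-6 - 81\right)^{2} = \left(-87\right)^{2} = 7569$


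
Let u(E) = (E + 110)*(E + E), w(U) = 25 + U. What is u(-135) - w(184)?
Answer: 6541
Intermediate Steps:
u(E) = 2*E*(110 + E) (u(E) = (110 + E)*(2*E) = 2*E*(110 + E))
u(-135) - w(184) = 2*(-135)*(110 - 135) - (25 + 184) = 2*(-135)*(-25) - 1*209 = 6750 - 209 = 6541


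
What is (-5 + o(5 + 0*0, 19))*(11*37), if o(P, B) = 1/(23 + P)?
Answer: -56573/28 ≈ -2020.5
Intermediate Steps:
(-5 + o(5 + 0*0, 19))*(11*37) = (-5 + 1/(23 + (5 + 0*0)))*(11*37) = (-5 + 1/(23 + (5 + 0)))*407 = (-5 + 1/(23 + 5))*407 = (-5 + 1/28)*407 = -139/28*407 = -56573/28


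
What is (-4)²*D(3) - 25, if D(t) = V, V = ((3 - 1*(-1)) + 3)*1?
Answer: 87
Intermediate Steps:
V = 7 (V = ((3 + 1) + 3)*1 = (4 + 3)*1 = 7*1 = 7)
D(t) = 7
(-4)²*D(3) - 25 = (-4)²*7 - 25 = 16*7 - 25 = 112 - 25 = 87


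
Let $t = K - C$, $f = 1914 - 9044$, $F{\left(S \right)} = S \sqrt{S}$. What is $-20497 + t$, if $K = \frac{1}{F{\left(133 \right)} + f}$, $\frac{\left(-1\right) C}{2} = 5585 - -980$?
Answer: $- \frac{357183572651}{48484263} - \frac{133 \sqrt{133}}{48484263} \approx -7367.0$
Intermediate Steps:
$C = -13130$ ($C = - 2 \left(5585 - -980\right) = - 2 \left(5585 + 980\right) = \left(-2\right) 6565 = -13130$)
$F{\left(S \right)} = S^{\frac{3}{2}}$
$f = -7130$ ($f = 1914 - 9044 = -7130$)
$K = \frac{1}{-7130 + 133 \sqrt{133}}$ ($K = \frac{1}{133^{\frac{3}{2}} - 7130} = \frac{1}{133 \sqrt{133} - 7130} = \frac{1}{-7130 + 133 \sqrt{133}} \approx -0.00017869$)
$t = \frac{636598366060}{48484263} - \frac{133 \sqrt{133}}{48484263}$ ($t = \left(- \frac{7130}{48484263} - \frac{133 \sqrt{133}}{48484263}\right) - -13130 = \left(- \frac{7130}{48484263} - \frac{133 \sqrt{133}}{48484263}\right) + 13130 = \frac{636598366060}{48484263} - \frac{133 \sqrt{133}}{48484263} \approx 13130.0$)
$-20497 + t = -20497 + \left(\frac{636598366060}{48484263} - \frac{133 \sqrt{133}}{48484263}\right) = - \frac{357183572651}{48484263} - \frac{133 \sqrt{133}}{48484263}$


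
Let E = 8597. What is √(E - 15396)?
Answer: I*√6799 ≈ 82.456*I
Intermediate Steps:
√(E - 15396) = √(8597 - 15396) = √(-6799) = I*√6799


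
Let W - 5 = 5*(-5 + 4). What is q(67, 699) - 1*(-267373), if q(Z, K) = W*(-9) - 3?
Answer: 267370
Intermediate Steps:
W = 0 (W = 5 + 5*(-5 + 4) = 5 + 5*(-1) = 5 - 5 = 0)
q(Z, K) = -3 (q(Z, K) = 0*(-9) - 3 = 0 - 3 = -3)
q(67, 699) - 1*(-267373) = -3 - 1*(-267373) = -3 + 267373 = 267370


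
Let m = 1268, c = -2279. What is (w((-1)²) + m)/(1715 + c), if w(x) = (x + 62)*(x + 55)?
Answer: -1199/141 ≈ -8.5035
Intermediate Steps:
w(x) = (55 + x)*(62 + x) (w(x) = (62 + x)*(55 + x) = (55 + x)*(62 + x))
(w((-1)²) + m)/(1715 + c) = ((3410 + ((-1)²)² + 117*(-1)²) + 1268)/(1715 - 2279) = ((3410 + 1² + 117*1) + 1268)/(-564) = ((3410 + 1 + 117) + 1268)*(-1/564) = (3528 + 1268)*(-1/564) = 4796*(-1/564) = -1199/141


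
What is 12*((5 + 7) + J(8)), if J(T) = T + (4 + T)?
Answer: 384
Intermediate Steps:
J(T) = 4 + 2*T
12*((5 + 7) + J(8)) = 12*((5 + 7) + (4 + 2*8)) = 12*(12 + (4 + 16)) = 12*(12 + 20) = 12*32 = 384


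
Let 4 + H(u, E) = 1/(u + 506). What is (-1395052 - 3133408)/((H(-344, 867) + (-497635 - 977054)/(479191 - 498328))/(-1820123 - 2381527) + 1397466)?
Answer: -19662467837222682000/6067764820329716207 ≈ -3.2405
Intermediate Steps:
H(u, E) = -4 + 1/(506 + u) (H(u, E) = -4 + 1/(u + 506) = -4 + 1/(506 + u))
(-1395052 - 3133408)/((H(-344, 867) + (-497635 - 977054)/(479191 - 498328))/(-1820123 - 2381527) + 1397466) = (-1395052 - 3133408)/(((-2023 - 4*(-344))/(506 - 344) + (-497635 - 977054)/(479191 - 498328))/(-1820123 - 2381527) + 1397466) = -4528460/(((-2023 + 1376)/162 - 1474689/(-19137))/(-4201650) + 1397466) = -4528460/(((1/162)*(-647) - 1474689*(-1/19137))*(-1/4201650) + 1397466) = -4528460/((-647/162 + 491563/6379)*(-1/4201650) + 1397466) = -4528460/((75505993/1033398)*(-1/4201650) + 1397466) = -4528460/(-75505993/4341976706700 + 1397466) = -4528460/6067764820329716207/4341976706700 = -4528460*4341976706700/6067764820329716207 = -19662467837222682000/6067764820329716207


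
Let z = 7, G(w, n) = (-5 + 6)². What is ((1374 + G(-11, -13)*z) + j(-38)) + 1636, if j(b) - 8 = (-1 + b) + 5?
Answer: 2991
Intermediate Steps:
G(w, n) = 1 (G(w, n) = 1² = 1)
j(b) = 12 + b (j(b) = 8 + ((-1 + b) + 5) = 8 + (4 + b) = 12 + b)
((1374 + G(-11, -13)*z) + j(-38)) + 1636 = ((1374 + 1*7) + (12 - 38)) + 1636 = ((1374 + 7) - 26) + 1636 = (1381 - 26) + 1636 = 1355 + 1636 = 2991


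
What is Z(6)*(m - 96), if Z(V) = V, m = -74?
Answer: -1020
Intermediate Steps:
Z(6)*(m - 96) = 6*(-74 - 96) = 6*(-170) = -1020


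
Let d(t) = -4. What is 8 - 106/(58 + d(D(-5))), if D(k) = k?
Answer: 163/27 ≈ 6.0370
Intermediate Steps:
8 - 106/(58 + d(D(-5))) = 8 - 106/(58 - 4) = 8 - 106/54 = 8 - 106*1/54 = 8 - 53/27 = 163/27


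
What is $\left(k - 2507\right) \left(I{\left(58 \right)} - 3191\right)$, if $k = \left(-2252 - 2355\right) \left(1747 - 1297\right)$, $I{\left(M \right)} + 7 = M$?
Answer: $6517562980$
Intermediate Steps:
$I{\left(M \right)} = -7 + M$
$k = -2073150$ ($k = \left(-4607\right) 450 = -2073150$)
$\left(k - 2507\right) \left(I{\left(58 \right)} - 3191\right) = \left(-2073150 - 2507\right) \left(\left(-7 + 58\right) - 3191\right) = - 2075657 \left(51 - 3191\right) = \left(-2075657\right) \left(-3140\right) = 6517562980$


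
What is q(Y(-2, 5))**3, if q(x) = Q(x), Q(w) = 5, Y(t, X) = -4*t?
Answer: 125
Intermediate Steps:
q(x) = 5
q(Y(-2, 5))**3 = 5**3 = 125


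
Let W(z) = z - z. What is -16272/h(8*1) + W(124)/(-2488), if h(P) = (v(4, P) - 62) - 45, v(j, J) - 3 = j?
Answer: 4068/25 ≈ 162.72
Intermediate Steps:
v(j, J) = 3 + j
W(z) = 0
h(P) = -100 (h(P) = ((3 + 4) - 62) - 45 = (7 - 62) - 45 = -55 - 45 = -100)
-16272/h(8*1) + W(124)/(-2488) = -16272/(-100) + 0/(-2488) = -16272*(-1/100) + 0*(-1/2488) = 4068/25 + 0 = 4068/25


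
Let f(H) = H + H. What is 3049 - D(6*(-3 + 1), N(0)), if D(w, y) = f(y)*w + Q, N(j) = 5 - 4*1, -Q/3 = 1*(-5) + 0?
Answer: 3058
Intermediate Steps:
Q = 15 (Q = -3*(1*(-5) + 0) = -3*(-5 + 0) = -3*(-5) = 15)
f(H) = 2*H
N(j) = 1 (N(j) = 5 - 4 = 1)
D(w, y) = 15 + 2*w*y (D(w, y) = (2*y)*w + 15 = 2*w*y + 15 = 15 + 2*w*y)
3049 - D(6*(-3 + 1), N(0)) = 3049 - (15 + 2*(6*(-3 + 1))*1) = 3049 - (15 + 2*(6*(-2))*1) = 3049 - (15 + 2*(-12)*1) = 3049 - (15 - 24) = 3049 - 1*(-9) = 3049 + 9 = 3058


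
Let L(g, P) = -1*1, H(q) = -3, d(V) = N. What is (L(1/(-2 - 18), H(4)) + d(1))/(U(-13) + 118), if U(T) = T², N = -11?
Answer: -12/287 ≈ -0.041812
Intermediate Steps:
d(V) = -11
L(g, P) = -1
(L(1/(-2 - 18), H(4)) + d(1))/(U(-13) + 118) = (-1 - 11)/((-13)² + 118) = -12/(169 + 118) = -12/287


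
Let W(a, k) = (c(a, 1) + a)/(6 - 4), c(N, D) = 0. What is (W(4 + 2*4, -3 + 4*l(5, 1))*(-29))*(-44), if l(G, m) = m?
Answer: 7656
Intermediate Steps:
W(a, k) = a/2 (W(a, k) = (0 + a)/(6 - 4) = a/2)
(W(4 + 2*4, -3 + 4*l(5, 1))*(-29))*(-44) = (((4 + 2*4)/2)*(-29))*(-44) = (((4 + 8)/2)*(-29))*(-44) = (((½)*12)*(-29))*(-44) = (6*(-29))*(-44) = -174*(-44) = 7656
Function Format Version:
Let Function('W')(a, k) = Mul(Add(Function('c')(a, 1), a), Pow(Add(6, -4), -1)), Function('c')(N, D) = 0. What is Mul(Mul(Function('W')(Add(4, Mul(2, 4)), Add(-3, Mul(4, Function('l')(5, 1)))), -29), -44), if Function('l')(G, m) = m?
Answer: 7656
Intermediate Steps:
Function('W')(a, k) = Mul(Rational(1, 2), a) (Function('W')(a, k) = Mul(Add(0, a), Pow(Add(6, -4), -1)) = Mul(a, Pow(2, -1)) = Mul(a, Rational(1, 2)) = Mul(Rational(1, 2), a))
Mul(Mul(Function('W')(Add(4, Mul(2, 4)), Add(-3, Mul(4, Function('l')(5, 1)))), -29), -44) = Mul(Mul(Mul(Rational(1, 2), Add(4, Mul(2, 4))), -29), -44) = Mul(Mul(Mul(Rational(1, 2), Add(4, 8)), -29), -44) = Mul(Mul(Mul(Rational(1, 2), 12), -29), -44) = Mul(Mul(6, -29), -44) = Mul(-174, -44) = 7656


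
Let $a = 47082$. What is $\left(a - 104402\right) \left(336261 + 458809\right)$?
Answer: $-45573412400$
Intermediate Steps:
$\left(a - 104402\right) \left(336261 + 458809\right) = \left(47082 - 104402\right) \left(336261 + 458809\right) = \left(-57320\right) 795070 = -45573412400$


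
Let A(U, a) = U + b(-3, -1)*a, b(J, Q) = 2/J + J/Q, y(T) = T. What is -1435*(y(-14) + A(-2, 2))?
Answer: 48790/3 ≈ 16263.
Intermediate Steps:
A(U, a) = U + 7*a/3 (A(U, a) = U + (2/(-3) - 3/(-1))*a = U + (2*(-⅓) - 3*(-1))*a = U + (-⅔ + 3)*a = U + 7*a/3)
-1435*(y(-14) + A(-2, 2)) = -1435*(-14 + (-2 + (7/3)*2)) = -1435*(-14 + (-2 + 14/3)) = -1435*(-14 + 8/3) = -1435*(-34/3) = 48790/3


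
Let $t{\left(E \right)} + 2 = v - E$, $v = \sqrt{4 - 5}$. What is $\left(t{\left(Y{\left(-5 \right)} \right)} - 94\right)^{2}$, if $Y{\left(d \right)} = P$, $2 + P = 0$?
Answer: $\left(94 - i\right)^{2} \approx 8835.0 - 188.0 i$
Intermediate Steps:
$P = -2$ ($P = -2 + 0 = -2$)
$Y{\left(d \right)} = -2$
$v = i$ ($v = \sqrt{-1} = i \approx 1.0 i$)
$t{\left(E \right)} = -2 + i - E$ ($t{\left(E \right)} = -2 - \left(E - i\right) = -2 + i - E$)
$\left(t{\left(Y{\left(-5 \right)} \right)} - 94\right)^{2} = \left(\left(-2 + i - -2\right) - 94\right)^{2} = \left(\left(-2 + i + 2\right) - 94\right)^{2} = \left(i - 94\right)^{2} = \left(-94 + i\right)^{2}$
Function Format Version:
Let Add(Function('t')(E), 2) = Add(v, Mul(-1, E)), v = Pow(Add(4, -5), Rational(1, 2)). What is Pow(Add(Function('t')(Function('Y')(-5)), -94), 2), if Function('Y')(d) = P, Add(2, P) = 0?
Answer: Pow(Add(94, Mul(-1, I)), 2) ≈ Add(8835.0, Mul(-188.0, I))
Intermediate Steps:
P = -2 (P = Add(-2, 0) = -2)
Function('Y')(d) = -2
v = I (v = Pow(-1, Rational(1, 2)) = I ≈ Mul(1.0000, I))
Function('t')(E) = Add(-2, I, Mul(-1, E)) (Function('t')(E) = Add(-2, Add(I, Mul(-1, E))) = Add(-2, I, Mul(-1, E)))
Pow(Add(Function('t')(Function('Y')(-5)), -94), 2) = Pow(Add(Add(-2, I, Mul(-1, -2)), -94), 2) = Pow(Add(Add(-2, I, 2), -94), 2) = Pow(Add(I, -94), 2) = Pow(Add(-94, I), 2)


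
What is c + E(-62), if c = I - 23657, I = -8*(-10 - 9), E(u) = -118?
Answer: -23623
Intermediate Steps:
I = 152 (I = -8*(-19) = 152)
c = -23505 (c = 152 - 23657 = -23505)
c + E(-62) = -23505 - 118 = -23623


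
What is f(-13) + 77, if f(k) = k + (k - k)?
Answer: 64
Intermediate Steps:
f(k) = k (f(k) = k + 0 = k)
f(-13) + 77 = -13 + 77 = 64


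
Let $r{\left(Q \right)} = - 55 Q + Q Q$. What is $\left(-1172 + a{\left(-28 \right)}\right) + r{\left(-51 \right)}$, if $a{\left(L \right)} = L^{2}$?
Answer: $5018$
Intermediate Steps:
$r{\left(Q \right)} = Q^{2} - 55 Q$ ($r{\left(Q \right)} = - 55 Q + Q^{2} = Q^{2} - 55 Q$)
$\left(-1172 + a{\left(-28 \right)}\right) + r{\left(-51 \right)} = \left(-1172 + \left(-28\right)^{2}\right) - 51 \left(-55 - 51\right) = \left(-1172 + 784\right) - -5406 = -388 + 5406 = 5018$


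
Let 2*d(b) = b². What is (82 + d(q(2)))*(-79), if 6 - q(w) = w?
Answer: -7110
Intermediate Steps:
q(w) = 6 - w
d(b) = b²/2
(82 + d(q(2)))*(-79) = (82 + (6 - 1*2)²/2)*(-79) = (82 + (6 - 2)²/2)*(-79) = (82 + (½)*4²)*(-79) = (82 + (½)*16)*(-79) = (82 + 8)*(-79) = 90*(-79) = -7110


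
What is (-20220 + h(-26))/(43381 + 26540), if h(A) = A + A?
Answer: -20272/69921 ≈ -0.28993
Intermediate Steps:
h(A) = 2*A
(-20220 + h(-26))/(43381 + 26540) = (-20220 + 2*(-26))/(43381 + 26540) = (-20220 - 52)/69921 = -20272*1/69921 = -20272/69921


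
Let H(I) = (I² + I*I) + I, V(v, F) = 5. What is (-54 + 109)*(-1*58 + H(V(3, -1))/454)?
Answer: -1445235/454 ≈ -3183.3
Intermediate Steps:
H(I) = I + 2*I² (H(I) = (I² + I²) + I = 2*I² + I = I + 2*I²)
(-54 + 109)*(-1*58 + H(V(3, -1))/454) = (-54 + 109)*(-1*58 + (5*(1 + 2*5))/454) = 55*(-58 + (5*(1 + 10))*(1/454)) = 55*(-58 + (5*11)*(1/454)) = 55*(-58 + 55*(1/454)) = 55*(-58 + 55/454) = 55*(-26277/454) = -1445235/454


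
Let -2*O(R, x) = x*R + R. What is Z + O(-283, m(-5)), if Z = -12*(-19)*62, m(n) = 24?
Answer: 35347/2 ≈ 17674.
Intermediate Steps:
Z = 14136 (Z = 228*62 = 14136)
O(R, x) = -R/2 - R*x/2 (O(R, x) = -(x*R + R)/2 = -(R*x + R)/2 = -(R + R*x)/2 = -R/2 - R*x/2)
Z + O(-283, m(-5)) = 14136 - ½*(-283)*(1 + 24) = 14136 - ½*(-283)*25 = 14136 + 7075/2 = 35347/2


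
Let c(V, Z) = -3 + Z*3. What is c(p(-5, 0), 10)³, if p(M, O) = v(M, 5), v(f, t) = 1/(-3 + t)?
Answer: 19683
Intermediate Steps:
p(M, O) = ½ (p(M, O) = 1/(-3 + 5) = 1/2 = ½)
c(V, Z) = -3 + 3*Z
c(p(-5, 0), 10)³ = (-3 + 3*10)³ = (-3 + 30)³ = 27³ = 19683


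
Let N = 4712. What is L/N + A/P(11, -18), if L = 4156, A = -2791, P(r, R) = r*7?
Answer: -3207795/90706 ≈ -35.365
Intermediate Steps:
P(r, R) = 7*r
L/N + A/P(11, -18) = 4156/4712 - 2791/(7*11) = 4156*(1/4712) - 2791/77 = 1039/1178 - 2791*1/77 = 1039/1178 - 2791/77 = -3207795/90706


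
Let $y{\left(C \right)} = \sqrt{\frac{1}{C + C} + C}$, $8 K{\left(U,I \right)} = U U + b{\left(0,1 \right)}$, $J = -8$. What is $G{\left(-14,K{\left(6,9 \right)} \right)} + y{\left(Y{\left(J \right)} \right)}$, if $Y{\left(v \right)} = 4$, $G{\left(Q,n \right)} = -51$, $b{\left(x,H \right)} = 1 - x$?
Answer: $-51 + \frac{\sqrt{66}}{4} \approx -48.969$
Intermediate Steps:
$K{\left(U,I \right)} = \frac{1}{8} + \frac{U^{2}}{8}$ ($K{\left(U,I \right)} = \frac{U U + \left(1 - 0\right)}{8} = \frac{U^{2} + \left(1 + 0\right)}{8} = \frac{U^{2} + 1}{8} = \frac{1 + U^{2}}{8} = \frac{1}{8} + \frac{U^{2}}{8}$)
$y{\left(C \right)} = \sqrt{C + \frac{1}{2 C}}$ ($y{\left(C \right)} = \sqrt{\frac{1}{2 C} + C} = \sqrt{C + \frac{1}{2 C}}$)
$G{\left(-14,K{\left(6,9 \right)} \right)} + y{\left(Y{\left(J \right)} \right)} = -51 + \frac{\sqrt{\frac{2}{4} + 4 \cdot 4}}{2} = -51 + \frac{\sqrt{2 \cdot \frac{1}{4} + 16}}{2} = -51 + \frac{\sqrt{\frac{1}{2} + 16}}{2} = -51 + \frac{\sqrt{\frac{33}{2}}}{2} = -51 + \frac{\frac{1}{2} \sqrt{66}}{2} = -51 + \frac{\sqrt{66}}{4}$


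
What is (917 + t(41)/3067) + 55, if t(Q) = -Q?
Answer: 2981083/3067 ≈ 971.99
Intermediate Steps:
(917 + t(41)/3067) + 55 = (917 - 1*41/3067) + 55 = (917 - 41*1/3067) + 55 = (917 - 41/3067) + 55 = 2812398/3067 + 55 = 2981083/3067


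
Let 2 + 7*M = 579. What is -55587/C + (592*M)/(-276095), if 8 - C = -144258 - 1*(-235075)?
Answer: 76412147899/175503375985 ≈ 0.43539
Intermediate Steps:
M = 577/7 (M = -2/7 + (⅐)*579 = -2/7 + 579/7 = 577/7 ≈ 82.429)
C = -90809 (C = 8 - (-144258 - 1*(-235075)) = 8 - (-144258 + 235075) = 8 - 1*90817 = 8 - 90817 = -90809)
-55587/C + (592*M)/(-276095) = -55587/(-90809) + (592*(577/7))/(-276095) = -55587*(-1/90809) + (341584/7)*(-1/276095) = 55587/90809 - 341584/1932665 = 76412147899/175503375985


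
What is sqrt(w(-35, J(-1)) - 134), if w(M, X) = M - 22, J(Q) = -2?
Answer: I*sqrt(191) ≈ 13.82*I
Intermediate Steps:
w(M, X) = -22 + M
sqrt(w(-35, J(-1)) - 134) = sqrt((-22 - 35) - 134) = sqrt(-57 - 134) = sqrt(-191) = I*sqrt(191)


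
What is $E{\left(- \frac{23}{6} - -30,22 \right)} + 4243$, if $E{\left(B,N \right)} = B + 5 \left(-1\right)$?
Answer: $\frac{25585}{6} \approx 4264.2$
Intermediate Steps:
$E{\left(B,N \right)} = -5 + B$ ($E{\left(B,N \right)} = B - 5 = -5 + B$)
$E{\left(- \frac{23}{6} - -30,22 \right)} + 4243 = \left(-5 - \left(-30 + \frac{23}{6}\right)\right) + 4243 = \left(-5 + \left(\left(-23\right) \frac{1}{6} + 30\right)\right) + 4243 = \left(-5 + \left(- \frac{23}{6} + 30\right)\right) + 4243 = \left(-5 + \frac{157}{6}\right) + 4243 = \frac{127}{6} + 4243 = \frac{25585}{6}$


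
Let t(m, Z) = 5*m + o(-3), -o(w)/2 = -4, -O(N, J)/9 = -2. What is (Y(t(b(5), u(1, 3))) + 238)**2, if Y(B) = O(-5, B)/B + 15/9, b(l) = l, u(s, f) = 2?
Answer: 62837329/1089 ≈ 57702.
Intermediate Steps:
O(N, J) = 18 (O(N, J) = -9*(-2) = 18)
o(w) = 8 (o(w) = -2*(-4) = 8)
t(m, Z) = 8 + 5*m (t(m, Z) = 5*m + 8 = 8 + 5*m)
Y(B) = 5/3 + 18/B (Y(B) = 18/B + 15/9 = 18/B + 15*(1/9) = 18/B + 5/3 = 5/3 + 18/B)
(Y(t(b(5), u(1, 3))) + 238)**2 = ((5/3 + 18/(8 + 5*5)) + 238)**2 = ((5/3 + 18/(8 + 25)) + 238)**2 = ((5/3 + 18/33) + 238)**2 = ((5/3 + 18*(1/33)) + 238)**2 = ((5/3 + 6/11) + 238)**2 = (73/33 + 238)**2 = (7927/33)**2 = 62837329/1089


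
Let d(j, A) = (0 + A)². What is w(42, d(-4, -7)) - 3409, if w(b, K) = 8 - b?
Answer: -3443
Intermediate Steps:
d(j, A) = A²
w(42, d(-4, -7)) - 3409 = (8 - 1*42) - 3409 = (8 - 42) - 3409 = -34 - 3409 = -3443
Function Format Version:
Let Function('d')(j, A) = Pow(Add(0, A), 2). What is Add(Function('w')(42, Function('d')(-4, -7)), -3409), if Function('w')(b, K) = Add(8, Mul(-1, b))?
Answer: -3443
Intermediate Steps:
Function('d')(j, A) = Pow(A, 2)
Add(Function('w')(42, Function('d')(-4, -7)), -3409) = Add(Add(8, Mul(-1, 42)), -3409) = Add(Add(8, -42), -3409) = Add(-34, -3409) = -3443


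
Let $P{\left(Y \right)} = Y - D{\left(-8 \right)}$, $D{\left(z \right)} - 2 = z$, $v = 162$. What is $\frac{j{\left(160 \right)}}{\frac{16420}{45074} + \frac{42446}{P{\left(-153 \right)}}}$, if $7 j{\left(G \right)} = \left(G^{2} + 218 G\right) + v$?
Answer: $- \frac{14350231917}{477699316} \approx -30.04$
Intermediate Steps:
$D{\left(z \right)} = 2 + z$
$P{\left(Y \right)} = 6 + Y$ ($P{\left(Y \right)} = Y - \left(2 - 8\right) = Y - -6 = Y + 6 = 6 + Y$)
$j{\left(G \right)} = \frac{162}{7} + \frac{G^{2}}{7} + \frac{218 G}{7}$ ($j{\left(G \right)} = \frac{\left(G^{2} + 218 G\right) + 162}{7} = \frac{162 + G^{2} + 218 G}{7} = \frac{162}{7} + \frac{G^{2}}{7} + \frac{218 G}{7}$)
$\frac{j{\left(160 \right)}}{\frac{16420}{45074} + \frac{42446}{P{\left(-153 \right)}}} = \frac{\frac{162}{7} + \frac{160^{2}}{7} + \frac{218}{7} \cdot 160}{\frac{16420}{45074} + \frac{42446}{6 - 153}} = \frac{\frac{162}{7} + \frac{1}{7} \cdot 25600 + \frac{34880}{7}}{16420 \cdot \frac{1}{45074} + \frac{42446}{-147}} = \frac{\frac{162}{7} + \frac{25600}{7} + \frac{34880}{7}}{\frac{8210}{22537} + 42446 \left(- \frac{1}{147}\right)} = \frac{60642}{7 \left(\frac{8210}{22537} - \frac{42446}{147}\right)} = \frac{60642}{7 \left(- \frac{955398632}{3312939}\right)} = \frac{60642}{7} \left(- \frac{3312939}{955398632}\right) = - \frac{14350231917}{477699316}$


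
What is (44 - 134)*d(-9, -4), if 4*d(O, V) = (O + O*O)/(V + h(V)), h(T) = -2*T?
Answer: -405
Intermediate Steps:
d(O, V) = -(O + O²)/(4*V) (d(O, V) = ((O + O*O)/(V - 2*V))/4 = ((O + O²)/((-V)))/4 = ((O + O²)*(-1/V))/4 = (-(O + O²)/V)/4 = -(O + O²)/(4*V))
(44 - 134)*d(-9, -4) = (44 - 134)*(-¼*(-9)*(1 - 9)/(-4)) = -(-45)*(-9)*(-1)*(-8)/(2*4) = -90*9/2 = -405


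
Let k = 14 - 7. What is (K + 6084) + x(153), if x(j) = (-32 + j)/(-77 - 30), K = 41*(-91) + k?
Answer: 252399/107 ≈ 2358.9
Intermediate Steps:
k = 7
K = -3724 (K = 41*(-91) + 7 = -3731 + 7 = -3724)
x(j) = 32/107 - j/107 (x(j) = (-32 + j)/(-107) = (-32 + j)*(-1/107) = 32/107 - j/107)
(K + 6084) + x(153) = (-3724 + 6084) + (32/107 - 1/107*153) = 2360 + (32/107 - 153/107) = 2360 - 121/107 = 252399/107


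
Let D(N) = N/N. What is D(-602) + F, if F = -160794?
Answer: -160793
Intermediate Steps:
D(N) = 1
D(-602) + F = 1 - 160794 = -160793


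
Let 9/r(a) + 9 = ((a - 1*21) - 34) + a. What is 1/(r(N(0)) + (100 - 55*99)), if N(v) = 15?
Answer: -34/181739 ≈ -0.00018708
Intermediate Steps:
r(a) = 9/(-64 + 2*a) (r(a) = 9/(-9 + (((a - 1*21) - 34) + a)) = 9/(-9 + (((a - 21) - 34) + a)) = 9/(-9 + (((-21 + a) - 34) + a)) = 9/(-9 + ((-55 + a) + a)) = 9/(-9 + (-55 + 2*a)) = 9/(-64 + 2*a))
1/(r(N(0)) + (100 - 55*99)) = 1/(9/(2*(-32 + 15)) + (100 - 55*99)) = 1/((9/2)/(-17) + (100 - 5445)) = 1/((9/2)*(-1/17) - 5345) = 1/(-9/34 - 5345) = 1/(-181739/34) = -34/181739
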